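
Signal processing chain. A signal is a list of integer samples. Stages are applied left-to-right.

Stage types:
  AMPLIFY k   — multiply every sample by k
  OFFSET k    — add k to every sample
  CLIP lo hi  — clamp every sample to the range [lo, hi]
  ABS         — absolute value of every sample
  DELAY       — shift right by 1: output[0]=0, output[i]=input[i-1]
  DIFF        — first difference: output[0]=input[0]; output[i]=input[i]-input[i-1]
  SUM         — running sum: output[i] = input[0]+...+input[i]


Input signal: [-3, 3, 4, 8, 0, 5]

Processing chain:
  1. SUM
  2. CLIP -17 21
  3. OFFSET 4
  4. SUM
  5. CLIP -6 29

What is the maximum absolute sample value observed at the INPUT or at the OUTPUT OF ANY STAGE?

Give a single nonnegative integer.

Input: [-3, 3, 4, 8, 0, 5] (max |s|=8)
Stage 1 (SUM): sum[0..0]=-3, sum[0..1]=0, sum[0..2]=4, sum[0..3]=12, sum[0..4]=12, sum[0..5]=17 -> [-3, 0, 4, 12, 12, 17] (max |s|=17)
Stage 2 (CLIP -17 21): clip(-3,-17,21)=-3, clip(0,-17,21)=0, clip(4,-17,21)=4, clip(12,-17,21)=12, clip(12,-17,21)=12, clip(17,-17,21)=17 -> [-3, 0, 4, 12, 12, 17] (max |s|=17)
Stage 3 (OFFSET 4): -3+4=1, 0+4=4, 4+4=8, 12+4=16, 12+4=16, 17+4=21 -> [1, 4, 8, 16, 16, 21] (max |s|=21)
Stage 4 (SUM): sum[0..0]=1, sum[0..1]=5, sum[0..2]=13, sum[0..3]=29, sum[0..4]=45, sum[0..5]=66 -> [1, 5, 13, 29, 45, 66] (max |s|=66)
Stage 5 (CLIP -6 29): clip(1,-6,29)=1, clip(5,-6,29)=5, clip(13,-6,29)=13, clip(29,-6,29)=29, clip(45,-6,29)=29, clip(66,-6,29)=29 -> [1, 5, 13, 29, 29, 29] (max |s|=29)
Overall max amplitude: 66

Answer: 66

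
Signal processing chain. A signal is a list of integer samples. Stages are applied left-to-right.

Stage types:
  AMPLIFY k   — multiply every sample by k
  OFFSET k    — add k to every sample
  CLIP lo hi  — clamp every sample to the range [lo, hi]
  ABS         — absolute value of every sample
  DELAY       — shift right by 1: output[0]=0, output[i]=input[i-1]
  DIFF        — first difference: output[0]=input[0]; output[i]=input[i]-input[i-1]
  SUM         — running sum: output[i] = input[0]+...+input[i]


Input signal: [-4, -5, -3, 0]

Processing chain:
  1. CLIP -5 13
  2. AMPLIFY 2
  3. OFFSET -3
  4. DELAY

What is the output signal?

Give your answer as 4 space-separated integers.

Answer: 0 -11 -13 -9

Derivation:
Input: [-4, -5, -3, 0]
Stage 1 (CLIP -5 13): clip(-4,-5,13)=-4, clip(-5,-5,13)=-5, clip(-3,-5,13)=-3, clip(0,-5,13)=0 -> [-4, -5, -3, 0]
Stage 2 (AMPLIFY 2): -4*2=-8, -5*2=-10, -3*2=-6, 0*2=0 -> [-8, -10, -6, 0]
Stage 3 (OFFSET -3): -8+-3=-11, -10+-3=-13, -6+-3=-9, 0+-3=-3 -> [-11, -13, -9, -3]
Stage 4 (DELAY): [0, -11, -13, -9] = [0, -11, -13, -9] -> [0, -11, -13, -9]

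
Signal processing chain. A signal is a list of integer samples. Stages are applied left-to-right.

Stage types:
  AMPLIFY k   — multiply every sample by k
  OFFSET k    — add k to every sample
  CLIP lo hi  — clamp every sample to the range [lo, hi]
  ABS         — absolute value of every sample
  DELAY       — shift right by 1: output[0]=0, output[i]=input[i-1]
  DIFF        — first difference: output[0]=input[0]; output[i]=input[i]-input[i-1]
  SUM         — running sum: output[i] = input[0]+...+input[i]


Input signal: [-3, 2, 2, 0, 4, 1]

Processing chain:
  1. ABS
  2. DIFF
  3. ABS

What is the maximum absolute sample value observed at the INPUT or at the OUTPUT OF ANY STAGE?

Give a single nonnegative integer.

Input: [-3, 2, 2, 0, 4, 1] (max |s|=4)
Stage 1 (ABS): |-3|=3, |2|=2, |2|=2, |0|=0, |4|=4, |1|=1 -> [3, 2, 2, 0, 4, 1] (max |s|=4)
Stage 2 (DIFF): s[0]=3, 2-3=-1, 2-2=0, 0-2=-2, 4-0=4, 1-4=-3 -> [3, -1, 0, -2, 4, -3] (max |s|=4)
Stage 3 (ABS): |3|=3, |-1|=1, |0|=0, |-2|=2, |4|=4, |-3|=3 -> [3, 1, 0, 2, 4, 3] (max |s|=4)
Overall max amplitude: 4

Answer: 4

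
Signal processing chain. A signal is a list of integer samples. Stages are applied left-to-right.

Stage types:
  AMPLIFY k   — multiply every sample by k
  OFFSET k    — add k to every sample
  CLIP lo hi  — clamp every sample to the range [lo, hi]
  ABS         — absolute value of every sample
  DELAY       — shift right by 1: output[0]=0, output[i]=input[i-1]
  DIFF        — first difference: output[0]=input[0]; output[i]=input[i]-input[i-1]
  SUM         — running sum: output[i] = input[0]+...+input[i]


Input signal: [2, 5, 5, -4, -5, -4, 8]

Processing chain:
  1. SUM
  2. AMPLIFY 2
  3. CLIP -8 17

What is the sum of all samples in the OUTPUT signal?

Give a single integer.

Answer: 69

Derivation:
Input: [2, 5, 5, -4, -5, -4, 8]
Stage 1 (SUM): sum[0..0]=2, sum[0..1]=7, sum[0..2]=12, sum[0..3]=8, sum[0..4]=3, sum[0..5]=-1, sum[0..6]=7 -> [2, 7, 12, 8, 3, -1, 7]
Stage 2 (AMPLIFY 2): 2*2=4, 7*2=14, 12*2=24, 8*2=16, 3*2=6, -1*2=-2, 7*2=14 -> [4, 14, 24, 16, 6, -2, 14]
Stage 3 (CLIP -8 17): clip(4,-8,17)=4, clip(14,-8,17)=14, clip(24,-8,17)=17, clip(16,-8,17)=16, clip(6,-8,17)=6, clip(-2,-8,17)=-2, clip(14,-8,17)=14 -> [4, 14, 17, 16, 6, -2, 14]
Output sum: 69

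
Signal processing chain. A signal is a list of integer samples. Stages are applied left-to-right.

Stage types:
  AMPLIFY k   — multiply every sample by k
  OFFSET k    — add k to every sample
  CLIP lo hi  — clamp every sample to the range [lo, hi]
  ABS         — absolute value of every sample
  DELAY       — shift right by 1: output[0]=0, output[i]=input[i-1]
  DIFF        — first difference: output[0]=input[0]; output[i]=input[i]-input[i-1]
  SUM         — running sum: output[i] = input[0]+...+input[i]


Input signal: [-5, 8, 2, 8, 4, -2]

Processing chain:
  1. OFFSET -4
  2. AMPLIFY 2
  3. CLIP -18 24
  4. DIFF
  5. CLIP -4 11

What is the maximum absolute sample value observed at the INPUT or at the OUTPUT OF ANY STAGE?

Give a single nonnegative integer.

Answer: 26

Derivation:
Input: [-5, 8, 2, 8, 4, -2] (max |s|=8)
Stage 1 (OFFSET -4): -5+-4=-9, 8+-4=4, 2+-4=-2, 8+-4=4, 4+-4=0, -2+-4=-6 -> [-9, 4, -2, 4, 0, -6] (max |s|=9)
Stage 2 (AMPLIFY 2): -9*2=-18, 4*2=8, -2*2=-4, 4*2=8, 0*2=0, -6*2=-12 -> [-18, 8, -4, 8, 0, -12] (max |s|=18)
Stage 3 (CLIP -18 24): clip(-18,-18,24)=-18, clip(8,-18,24)=8, clip(-4,-18,24)=-4, clip(8,-18,24)=8, clip(0,-18,24)=0, clip(-12,-18,24)=-12 -> [-18, 8, -4, 8, 0, -12] (max |s|=18)
Stage 4 (DIFF): s[0]=-18, 8--18=26, -4-8=-12, 8--4=12, 0-8=-8, -12-0=-12 -> [-18, 26, -12, 12, -8, -12] (max |s|=26)
Stage 5 (CLIP -4 11): clip(-18,-4,11)=-4, clip(26,-4,11)=11, clip(-12,-4,11)=-4, clip(12,-4,11)=11, clip(-8,-4,11)=-4, clip(-12,-4,11)=-4 -> [-4, 11, -4, 11, -4, -4] (max |s|=11)
Overall max amplitude: 26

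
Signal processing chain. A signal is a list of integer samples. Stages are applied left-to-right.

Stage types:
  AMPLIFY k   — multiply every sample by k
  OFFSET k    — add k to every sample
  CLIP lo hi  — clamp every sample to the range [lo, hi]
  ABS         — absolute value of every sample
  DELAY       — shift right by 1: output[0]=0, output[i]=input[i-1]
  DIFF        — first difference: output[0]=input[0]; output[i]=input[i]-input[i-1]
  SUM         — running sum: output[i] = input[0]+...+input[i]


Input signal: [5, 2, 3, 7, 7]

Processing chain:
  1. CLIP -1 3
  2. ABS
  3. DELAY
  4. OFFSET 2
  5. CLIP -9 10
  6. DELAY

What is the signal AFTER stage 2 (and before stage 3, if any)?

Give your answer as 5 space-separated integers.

Input: [5, 2, 3, 7, 7]
Stage 1 (CLIP -1 3): clip(5,-1,3)=3, clip(2,-1,3)=2, clip(3,-1,3)=3, clip(7,-1,3)=3, clip(7,-1,3)=3 -> [3, 2, 3, 3, 3]
Stage 2 (ABS): |3|=3, |2|=2, |3|=3, |3|=3, |3|=3 -> [3, 2, 3, 3, 3]

Answer: 3 2 3 3 3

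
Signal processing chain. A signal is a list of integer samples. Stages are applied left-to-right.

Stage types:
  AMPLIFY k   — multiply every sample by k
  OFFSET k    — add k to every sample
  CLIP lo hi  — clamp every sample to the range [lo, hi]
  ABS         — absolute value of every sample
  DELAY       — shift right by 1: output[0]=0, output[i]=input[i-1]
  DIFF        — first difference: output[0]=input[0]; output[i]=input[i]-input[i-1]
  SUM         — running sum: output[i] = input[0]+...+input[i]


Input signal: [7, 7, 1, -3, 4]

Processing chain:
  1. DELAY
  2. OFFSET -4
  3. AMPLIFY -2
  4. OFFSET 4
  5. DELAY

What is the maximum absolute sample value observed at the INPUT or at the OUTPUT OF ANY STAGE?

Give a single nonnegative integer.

Answer: 18

Derivation:
Input: [7, 7, 1, -3, 4] (max |s|=7)
Stage 1 (DELAY): [0, 7, 7, 1, -3] = [0, 7, 7, 1, -3] -> [0, 7, 7, 1, -3] (max |s|=7)
Stage 2 (OFFSET -4): 0+-4=-4, 7+-4=3, 7+-4=3, 1+-4=-3, -3+-4=-7 -> [-4, 3, 3, -3, -7] (max |s|=7)
Stage 3 (AMPLIFY -2): -4*-2=8, 3*-2=-6, 3*-2=-6, -3*-2=6, -7*-2=14 -> [8, -6, -6, 6, 14] (max |s|=14)
Stage 4 (OFFSET 4): 8+4=12, -6+4=-2, -6+4=-2, 6+4=10, 14+4=18 -> [12, -2, -2, 10, 18] (max |s|=18)
Stage 5 (DELAY): [0, 12, -2, -2, 10] = [0, 12, -2, -2, 10] -> [0, 12, -2, -2, 10] (max |s|=12)
Overall max amplitude: 18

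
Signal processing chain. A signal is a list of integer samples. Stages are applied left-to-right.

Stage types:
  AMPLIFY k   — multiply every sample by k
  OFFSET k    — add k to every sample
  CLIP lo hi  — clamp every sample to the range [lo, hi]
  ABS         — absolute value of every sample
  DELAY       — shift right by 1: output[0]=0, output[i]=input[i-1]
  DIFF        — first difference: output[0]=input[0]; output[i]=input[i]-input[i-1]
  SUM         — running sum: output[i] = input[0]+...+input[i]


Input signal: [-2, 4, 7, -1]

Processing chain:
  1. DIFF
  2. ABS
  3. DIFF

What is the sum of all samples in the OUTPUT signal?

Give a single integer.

Answer: 8

Derivation:
Input: [-2, 4, 7, -1]
Stage 1 (DIFF): s[0]=-2, 4--2=6, 7-4=3, -1-7=-8 -> [-2, 6, 3, -8]
Stage 2 (ABS): |-2|=2, |6|=6, |3|=3, |-8|=8 -> [2, 6, 3, 8]
Stage 3 (DIFF): s[0]=2, 6-2=4, 3-6=-3, 8-3=5 -> [2, 4, -3, 5]
Output sum: 8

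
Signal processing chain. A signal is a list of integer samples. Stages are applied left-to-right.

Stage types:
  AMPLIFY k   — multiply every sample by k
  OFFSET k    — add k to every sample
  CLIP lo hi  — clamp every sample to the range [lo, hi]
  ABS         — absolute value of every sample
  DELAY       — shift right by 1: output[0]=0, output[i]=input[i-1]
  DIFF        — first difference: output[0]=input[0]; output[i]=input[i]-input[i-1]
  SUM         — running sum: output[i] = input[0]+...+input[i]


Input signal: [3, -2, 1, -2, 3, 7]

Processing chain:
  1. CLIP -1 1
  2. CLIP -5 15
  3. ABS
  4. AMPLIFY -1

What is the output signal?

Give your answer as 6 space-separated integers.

Input: [3, -2, 1, -2, 3, 7]
Stage 1 (CLIP -1 1): clip(3,-1,1)=1, clip(-2,-1,1)=-1, clip(1,-1,1)=1, clip(-2,-1,1)=-1, clip(3,-1,1)=1, clip(7,-1,1)=1 -> [1, -1, 1, -1, 1, 1]
Stage 2 (CLIP -5 15): clip(1,-5,15)=1, clip(-1,-5,15)=-1, clip(1,-5,15)=1, clip(-1,-5,15)=-1, clip(1,-5,15)=1, clip(1,-5,15)=1 -> [1, -1, 1, -1, 1, 1]
Stage 3 (ABS): |1|=1, |-1|=1, |1|=1, |-1|=1, |1|=1, |1|=1 -> [1, 1, 1, 1, 1, 1]
Stage 4 (AMPLIFY -1): 1*-1=-1, 1*-1=-1, 1*-1=-1, 1*-1=-1, 1*-1=-1, 1*-1=-1 -> [-1, -1, -1, -1, -1, -1]

Answer: -1 -1 -1 -1 -1 -1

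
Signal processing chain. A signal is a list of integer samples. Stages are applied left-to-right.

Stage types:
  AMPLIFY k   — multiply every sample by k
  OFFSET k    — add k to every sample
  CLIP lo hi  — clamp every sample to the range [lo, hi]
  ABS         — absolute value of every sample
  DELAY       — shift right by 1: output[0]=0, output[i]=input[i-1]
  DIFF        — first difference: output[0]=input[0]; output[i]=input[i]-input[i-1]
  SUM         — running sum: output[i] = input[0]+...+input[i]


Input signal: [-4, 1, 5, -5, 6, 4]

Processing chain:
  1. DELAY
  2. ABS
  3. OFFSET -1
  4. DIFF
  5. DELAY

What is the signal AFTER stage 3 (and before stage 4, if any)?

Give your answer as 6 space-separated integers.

Answer: -1 3 0 4 4 5

Derivation:
Input: [-4, 1, 5, -5, 6, 4]
Stage 1 (DELAY): [0, -4, 1, 5, -5, 6] = [0, -4, 1, 5, -5, 6] -> [0, -4, 1, 5, -5, 6]
Stage 2 (ABS): |0|=0, |-4|=4, |1|=1, |5|=5, |-5|=5, |6|=6 -> [0, 4, 1, 5, 5, 6]
Stage 3 (OFFSET -1): 0+-1=-1, 4+-1=3, 1+-1=0, 5+-1=4, 5+-1=4, 6+-1=5 -> [-1, 3, 0, 4, 4, 5]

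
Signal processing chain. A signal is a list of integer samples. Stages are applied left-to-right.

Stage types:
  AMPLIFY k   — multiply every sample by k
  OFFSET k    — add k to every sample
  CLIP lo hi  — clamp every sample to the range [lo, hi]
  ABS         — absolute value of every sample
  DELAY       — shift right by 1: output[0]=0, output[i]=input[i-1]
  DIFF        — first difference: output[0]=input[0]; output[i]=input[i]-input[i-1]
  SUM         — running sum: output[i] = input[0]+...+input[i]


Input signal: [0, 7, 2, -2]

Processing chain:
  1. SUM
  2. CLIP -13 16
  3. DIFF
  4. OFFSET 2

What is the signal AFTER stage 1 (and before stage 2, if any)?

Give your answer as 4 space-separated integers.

Answer: 0 7 9 7

Derivation:
Input: [0, 7, 2, -2]
Stage 1 (SUM): sum[0..0]=0, sum[0..1]=7, sum[0..2]=9, sum[0..3]=7 -> [0, 7, 9, 7]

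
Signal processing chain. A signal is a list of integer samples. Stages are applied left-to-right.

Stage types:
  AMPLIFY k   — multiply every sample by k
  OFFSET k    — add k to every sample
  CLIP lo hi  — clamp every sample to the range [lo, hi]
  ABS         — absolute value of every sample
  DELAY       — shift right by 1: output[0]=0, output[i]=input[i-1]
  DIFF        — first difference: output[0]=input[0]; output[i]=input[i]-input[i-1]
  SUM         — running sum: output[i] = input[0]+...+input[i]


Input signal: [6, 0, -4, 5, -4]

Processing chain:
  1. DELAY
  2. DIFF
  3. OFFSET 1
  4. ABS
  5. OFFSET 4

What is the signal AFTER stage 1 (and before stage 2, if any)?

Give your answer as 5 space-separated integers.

Input: [6, 0, -4, 5, -4]
Stage 1 (DELAY): [0, 6, 0, -4, 5] = [0, 6, 0, -4, 5] -> [0, 6, 0, -4, 5]

Answer: 0 6 0 -4 5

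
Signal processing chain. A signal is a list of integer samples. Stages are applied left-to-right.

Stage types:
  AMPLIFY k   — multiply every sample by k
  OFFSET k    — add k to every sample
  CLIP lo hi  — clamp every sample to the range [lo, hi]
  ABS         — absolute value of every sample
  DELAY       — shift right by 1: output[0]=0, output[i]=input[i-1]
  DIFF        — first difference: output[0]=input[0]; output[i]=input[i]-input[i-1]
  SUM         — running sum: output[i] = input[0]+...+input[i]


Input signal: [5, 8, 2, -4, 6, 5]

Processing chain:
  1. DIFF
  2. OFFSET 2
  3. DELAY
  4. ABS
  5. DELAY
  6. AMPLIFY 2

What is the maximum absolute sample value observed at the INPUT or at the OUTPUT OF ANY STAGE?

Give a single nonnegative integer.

Answer: 14

Derivation:
Input: [5, 8, 2, -4, 6, 5] (max |s|=8)
Stage 1 (DIFF): s[0]=5, 8-5=3, 2-8=-6, -4-2=-6, 6--4=10, 5-6=-1 -> [5, 3, -6, -6, 10, -1] (max |s|=10)
Stage 2 (OFFSET 2): 5+2=7, 3+2=5, -6+2=-4, -6+2=-4, 10+2=12, -1+2=1 -> [7, 5, -4, -4, 12, 1] (max |s|=12)
Stage 3 (DELAY): [0, 7, 5, -4, -4, 12] = [0, 7, 5, -4, -4, 12] -> [0, 7, 5, -4, -4, 12] (max |s|=12)
Stage 4 (ABS): |0|=0, |7|=7, |5|=5, |-4|=4, |-4|=4, |12|=12 -> [0, 7, 5, 4, 4, 12] (max |s|=12)
Stage 5 (DELAY): [0, 0, 7, 5, 4, 4] = [0, 0, 7, 5, 4, 4] -> [0, 0, 7, 5, 4, 4] (max |s|=7)
Stage 6 (AMPLIFY 2): 0*2=0, 0*2=0, 7*2=14, 5*2=10, 4*2=8, 4*2=8 -> [0, 0, 14, 10, 8, 8] (max |s|=14)
Overall max amplitude: 14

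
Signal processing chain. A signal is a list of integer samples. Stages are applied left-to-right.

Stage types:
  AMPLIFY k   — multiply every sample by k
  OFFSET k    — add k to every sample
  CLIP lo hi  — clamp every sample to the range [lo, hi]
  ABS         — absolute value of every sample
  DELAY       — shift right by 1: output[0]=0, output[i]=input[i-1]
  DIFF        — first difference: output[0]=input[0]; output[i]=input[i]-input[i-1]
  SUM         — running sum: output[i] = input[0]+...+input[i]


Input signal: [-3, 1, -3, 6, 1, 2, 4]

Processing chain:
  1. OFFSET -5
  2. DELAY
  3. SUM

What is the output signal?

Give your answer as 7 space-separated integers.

Input: [-3, 1, -3, 6, 1, 2, 4]
Stage 1 (OFFSET -5): -3+-5=-8, 1+-5=-4, -3+-5=-8, 6+-5=1, 1+-5=-4, 2+-5=-3, 4+-5=-1 -> [-8, -4, -8, 1, -4, -3, -1]
Stage 2 (DELAY): [0, -8, -4, -8, 1, -4, -3] = [0, -8, -4, -8, 1, -4, -3] -> [0, -8, -4, -8, 1, -4, -3]
Stage 3 (SUM): sum[0..0]=0, sum[0..1]=-8, sum[0..2]=-12, sum[0..3]=-20, sum[0..4]=-19, sum[0..5]=-23, sum[0..6]=-26 -> [0, -8, -12, -20, -19, -23, -26]

Answer: 0 -8 -12 -20 -19 -23 -26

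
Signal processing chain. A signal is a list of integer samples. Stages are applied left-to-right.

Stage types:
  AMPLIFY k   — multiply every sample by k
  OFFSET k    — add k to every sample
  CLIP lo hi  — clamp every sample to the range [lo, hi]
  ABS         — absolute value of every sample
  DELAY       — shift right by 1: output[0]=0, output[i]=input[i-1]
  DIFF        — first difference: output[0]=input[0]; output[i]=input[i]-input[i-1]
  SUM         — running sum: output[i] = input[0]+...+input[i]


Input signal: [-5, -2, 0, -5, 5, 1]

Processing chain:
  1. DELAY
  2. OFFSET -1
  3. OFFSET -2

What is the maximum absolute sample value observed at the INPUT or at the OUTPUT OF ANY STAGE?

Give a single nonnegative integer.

Answer: 8

Derivation:
Input: [-5, -2, 0, -5, 5, 1] (max |s|=5)
Stage 1 (DELAY): [0, -5, -2, 0, -5, 5] = [0, -5, -2, 0, -5, 5] -> [0, -5, -2, 0, -5, 5] (max |s|=5)
Stage 2 (OFFSET -1): 0+-1=-1, -5+-1=-6, -2+-1=-3, 0+-1=-1, -5+-1=-6, 5+-1=4 -> [-1, -6, -3, -1, -6, 4] (max |s|=6)
Stage 3 (OFFSET -2): -1+-2=-3, -6+-2=-8, -3+-2=-5, -1+-2=-3, -6+-2=-8, 4+-2=2 -> [-3, -8, -5, -3, -8, 2] (max |s|=8)
Overall max amplitude: 8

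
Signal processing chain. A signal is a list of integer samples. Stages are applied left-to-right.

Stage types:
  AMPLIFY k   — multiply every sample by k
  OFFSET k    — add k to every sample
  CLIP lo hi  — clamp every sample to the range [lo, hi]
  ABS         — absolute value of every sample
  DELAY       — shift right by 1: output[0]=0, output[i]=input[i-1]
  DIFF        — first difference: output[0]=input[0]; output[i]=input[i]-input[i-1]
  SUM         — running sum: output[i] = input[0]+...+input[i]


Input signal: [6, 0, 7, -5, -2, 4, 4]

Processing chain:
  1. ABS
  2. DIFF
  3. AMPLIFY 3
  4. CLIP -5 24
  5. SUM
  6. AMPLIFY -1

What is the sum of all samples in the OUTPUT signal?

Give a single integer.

Input: [6, 0, 7, -5, -2, 4, 4]
Stage 1 (ABS): |6|=6, |0|=0, |7|=7, |-5|=5, |-2|=2, |4|=4, |4|=4 -> [6, 0, 7, 5, 2, 4, 4]
Stage 2 (DIFF): s[0]=6, 0-6=-6, 7-0=7, 5-7=-2, 2-5=-3, 4-2=2, 4-4=0 -> [6, -6, 7, -2, -3, 2, 0]
Stage 3 (AMPLIFY 3): 6*3=18, -6*3=-18, 7*3=21, -2*3=-6, -3*3=-9, 2*3=6, 0*3=0 -> [18, -18, 21, -6, -9, 6, 0]
Stage 4 (CLIP -5 24): clip(18,-5,24)=18, clip(-18,-5,24)=-5, clip(21,-5,24)=21, clip(-6,-5,24)=-5, clip(-9,-5,24)=-5, clip(6,-5,24)=6, clip(0,-5,24)=0 -> [18, -5, 21, -5, -5, 6, 0]
Stage 5 (SUM): sum[0..0]=18, sum[0..1]=13, sum[0..2]=34, sum[0..3]=29, sum[0..4]=24, sum[0..5]=30, sum[0..6]=30 -> [18, 13, 34, 29, 24, 30, 30]
Stage 6 (AMPLIFY -1): 18*-1=-18, 13*-1=-13, 34*-1=-34, 29*-1=-29, 24*-1=-24, 30*-1=-30, 30*-1=-30 -> [-18, -13, -34, -29, -24, -30, -30]
Output sum: -178

Answer: -178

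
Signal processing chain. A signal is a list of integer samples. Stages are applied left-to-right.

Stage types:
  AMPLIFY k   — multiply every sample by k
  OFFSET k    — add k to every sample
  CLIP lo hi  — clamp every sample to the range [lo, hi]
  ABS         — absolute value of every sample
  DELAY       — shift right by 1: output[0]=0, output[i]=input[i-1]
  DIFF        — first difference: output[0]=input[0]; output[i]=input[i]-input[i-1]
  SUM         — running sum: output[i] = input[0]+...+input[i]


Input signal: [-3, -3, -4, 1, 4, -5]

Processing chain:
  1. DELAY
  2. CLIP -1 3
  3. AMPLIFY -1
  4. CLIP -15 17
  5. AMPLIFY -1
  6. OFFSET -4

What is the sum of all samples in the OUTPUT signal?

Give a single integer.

Input: [-3, -3, -4, 1, 4, -5]
Stage 1 (DELAY): [0, -3, -3, -4, 1, 4] = [0, -3, -3, -4, 1, 4] -> [0, -3, -3, -4, 1, 4]
Stage 2 (CLIP -1 3): clip(0,-1,3)=0, clip(-3,-1,3)=-1, clip(-3,-1,3)=-1, clip(-4,-1,3)=-1, clip(1,-1,3)=1, clip(4,-1,3)=3 -> [0, -1, -1, -1, 1, 3]
Stage 3 (AMPLIFY -1): 0*-1=0, -1*-1=1, -1*-1=1, -1*-1=1, 1*-1=-1, 3*-1=-3 -> [0, 1, 1, 1, -1, -3]
Stage 4 (CLIP -15 17): clip(0,-15,17)=0, clip(1,-15,17)=1, clip(1,-15,17)=1, clip(1,-15,17)=1, clip(-1,-15,17)=-1, clip(-3,-15,17)=-3 -> [0, 1, 1, 1, -1, -3]
Stage 5 (AMPLIFY -1): 0*-1=0, 1*-1=-1, 1*-1=-1, 1*-1=-1, -1*-1=1, -3*-1=3 -> [0, -1, -1, -1, 1, 3]
Stage 6 (OFFSET -4): 0+-4=-4, -1+-4=-5, -1+-4=-5, -1+-4=-5, 1+-4=-3, 3+-4=-1 -> [-4, -5, -5, -5, -3, -1]
Output sum: -23

Answer: -23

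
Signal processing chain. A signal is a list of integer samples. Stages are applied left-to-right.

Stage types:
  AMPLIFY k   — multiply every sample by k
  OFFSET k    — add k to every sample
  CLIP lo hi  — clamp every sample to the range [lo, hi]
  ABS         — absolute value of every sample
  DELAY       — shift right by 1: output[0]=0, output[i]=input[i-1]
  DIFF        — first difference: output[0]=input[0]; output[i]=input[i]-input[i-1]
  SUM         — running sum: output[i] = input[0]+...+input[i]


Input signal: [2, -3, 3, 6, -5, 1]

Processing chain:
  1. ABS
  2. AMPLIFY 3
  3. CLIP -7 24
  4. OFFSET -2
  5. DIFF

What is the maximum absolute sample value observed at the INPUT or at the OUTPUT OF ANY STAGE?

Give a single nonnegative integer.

Answer: 18

Derivation:
Input: [2, -3, 3, 6, -5, 1] (max |s|=6)
Stage 1 (ABS): |2|=2, |-3|=3, |3|=3, |6|=6, |-5|=5, |1|=1 -> [2, 3, 3, 6, 5, 1] (max |s|=6)
Stage 2 (AMPLIFY 3): 2*3=6, 3*3=9, 3*3=9, 6*3=18, 5*3=15, 1*3=3 -> [6, 9, 9, 18, 15, 3] (max |s|=18)
Stage 3 (CLIP -7 24): clip(6,-7,24)=6, clip(9,-7,24)=9, clip(9,-7,24)=9, clip(18,-7,24)=18, clip(15,-7,24)=15, clip(3,-7,24)=3 -> [6, 9, 9, 18, 15, 3] (max |s|=18)
Stage 4 (OFFSET -2): 6+-2=4, 9+-2=7, 9+-2=7, 18+-2=16, 15+-2=13, 3+-2=1 -> [4, 7, 7, 16, 13, 1] (max |s|=16)
Stage 5 (DIFF): s[0]=4, 7-4=3, 7-7=0, 16-7=9, 13-16=-3, 1-13=-12 -> [4, 3, 0, 9, -3, -12] (max |s|=12)
Overall max amplitude: 18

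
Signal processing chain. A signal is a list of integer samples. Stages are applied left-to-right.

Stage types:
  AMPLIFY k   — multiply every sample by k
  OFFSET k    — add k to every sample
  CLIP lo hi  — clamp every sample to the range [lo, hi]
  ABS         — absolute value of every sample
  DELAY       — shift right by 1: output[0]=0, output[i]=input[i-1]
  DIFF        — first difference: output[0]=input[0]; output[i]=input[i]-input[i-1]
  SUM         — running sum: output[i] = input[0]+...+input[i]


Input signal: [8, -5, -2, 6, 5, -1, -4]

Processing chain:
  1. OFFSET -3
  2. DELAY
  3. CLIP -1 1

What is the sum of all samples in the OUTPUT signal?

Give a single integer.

Input: [8, -5, -2, 6, 5, -1, -4]
Stage 1 (OFFSET -3): 8+-3=5, -5+-3=-8, -2+-3=-5, 6+-3=3, 5+-3=2, -1+-3=-4, -4+-3=-7 -> [5, -8, -5, 3, 2, -4, -7]
Stage 2 (DELAY): [0, 5, -8, -5, 3, 2, -4] = [0, 5, -8, -5, 3, 2, -4] -> [0, 5, -8, -5, 3, 2, -4]
Stage 3 (CLIP -1 1): clip(0,-1,1)=0, clip(5,-1,1)=1, clip(-8,-1,1)=-1, clip(-5,-1,1)=-1, clip(3,-1,1)=1, clip(2,-1,1)=1, clip(-4,-1,1)=-1 -> [0, 1, -1, -1, 1, 1, -1]
Output sum: 0

Answer: 0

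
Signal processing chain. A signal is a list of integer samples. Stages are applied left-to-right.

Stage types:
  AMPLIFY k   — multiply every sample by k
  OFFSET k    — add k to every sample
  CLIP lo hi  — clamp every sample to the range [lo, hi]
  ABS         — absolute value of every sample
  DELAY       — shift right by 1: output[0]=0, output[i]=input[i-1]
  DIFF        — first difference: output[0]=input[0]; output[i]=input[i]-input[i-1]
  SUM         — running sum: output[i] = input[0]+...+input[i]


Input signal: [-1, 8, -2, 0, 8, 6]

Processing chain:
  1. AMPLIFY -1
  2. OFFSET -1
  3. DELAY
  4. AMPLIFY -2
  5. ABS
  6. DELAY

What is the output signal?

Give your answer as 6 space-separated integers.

Input: [-1, 8, -2, 0, 8, 6]
Stage 1 (AMPLIFY -1): -1*-1=1, 8*-1=-8, -2*-1=2, 0*-1=0, 8*-1=-8, 6*-1=-6 -> [1, -8, 2, 0, -8, -6]
Stage 2 (OFFSET -1): 1+-1=0, -8+-1=-9, 2+-1=1, 0+-1=-1, -8+-1=-9, -6+-1=-7 -> [0, -9, 1, -1, -9, -7]
Stage 3 (DELAY): [0, 0, -9, 1, -1, -9] = [0, 0, -9, 1, -1, -9] -> [0, 0, -9, 1, -1, -9]
Stage 4 (AMPLIFY -2): 0*-2=0, 0*-2=0, -9*-2=18, 1*-2=-2, -1*-2=2, -9*-2=18 -> [0, 0, 18, -2, 2, 18]
Stage 5 (ABS): |0|=0, |0|=0, |18|=18, |-2|=2, |2|=2, |18|=18 -> [0, 0, 18, 2, 2, 18]
Stage 6 (DELAY): [0, 0, 0, 18, 2, 2] = [0, 0, 0, 18, 2, 2] -> [0, 0, 0, 18, 2, 2]

Answer: 0 0 0 18 2 2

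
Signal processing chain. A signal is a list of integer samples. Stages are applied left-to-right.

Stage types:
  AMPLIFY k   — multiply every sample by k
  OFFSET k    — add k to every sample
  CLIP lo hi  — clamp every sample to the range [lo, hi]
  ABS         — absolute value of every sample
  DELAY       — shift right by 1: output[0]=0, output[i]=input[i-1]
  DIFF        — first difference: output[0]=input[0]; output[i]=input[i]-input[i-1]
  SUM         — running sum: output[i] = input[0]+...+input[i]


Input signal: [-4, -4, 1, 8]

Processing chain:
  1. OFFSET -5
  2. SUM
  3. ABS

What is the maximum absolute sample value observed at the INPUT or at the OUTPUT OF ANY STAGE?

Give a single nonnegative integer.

Answer: 22

Derivation:
Input: [-4, -4, 1, 8] (max |s|=8)
Stage 1 (OFFSET -5): -4+-5=-9, -4+-5=-9, 1+-5=-4, 8+-5=3 -> [-9, -9, -4, 3] (max |s|=9)
Stage 2 (SUM): sum[0..0]=-9, sum[0..1]=-18, sum[0..2]=-22, sum[0..3]=-19 -> [-9, -18, -22, -19] (max |s|=22)
Stage 3 (ABS): |-9|=9, |-18|=18, |-22|=22, |-19|=19 -> [9, 18, 22, 19] (max |s|=22)
Overall max amplitude: 22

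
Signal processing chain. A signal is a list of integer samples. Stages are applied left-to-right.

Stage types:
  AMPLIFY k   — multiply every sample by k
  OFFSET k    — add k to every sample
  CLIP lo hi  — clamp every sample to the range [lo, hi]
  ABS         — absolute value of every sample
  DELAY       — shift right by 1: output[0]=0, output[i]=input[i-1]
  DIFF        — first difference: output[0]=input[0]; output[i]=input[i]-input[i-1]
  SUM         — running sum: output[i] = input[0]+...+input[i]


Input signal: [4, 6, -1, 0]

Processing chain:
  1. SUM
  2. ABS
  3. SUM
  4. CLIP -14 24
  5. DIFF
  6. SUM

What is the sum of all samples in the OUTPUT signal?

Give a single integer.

Answer: 65

Derivation:
Input: [4, 6, -1, 0]
Stage 1 (SUM): sum[0..0]=4, sum[0..1]=10, sum[0..2]=9, sum[0..3]=9 -> [4, 10, 9, 9]
Stage 2 (ABS): |4|=4, |10|=10, |9|=9, |9|=9 -> [4, 10, 9, 9]
Stage 3 (SUM): sum[0..0]=4, sum[0..1]=14, sum[0..2]=23, sum[0..3]=32 -> [4, 14, 23, 32]
Stage 4 (CLIP -14 24): clip(4,-14,24)=4, clip(14,-14,24)=14, clip(23,-14,24)=23, clip(32,-14,24)=24 -> [4, 14, 23, 24]
Stage 5 (DIFF): s[0]=4, 14-4=10, 23-14=9, 24-23=1 -> [4, 10, 9, 1]
Stage 6 (SUM): sum[0..0]=4, sum[0..1]=14, sum[0..2]=23, sum[0..3]=24 -> [4, 14, 23, 24]
Output sum: 65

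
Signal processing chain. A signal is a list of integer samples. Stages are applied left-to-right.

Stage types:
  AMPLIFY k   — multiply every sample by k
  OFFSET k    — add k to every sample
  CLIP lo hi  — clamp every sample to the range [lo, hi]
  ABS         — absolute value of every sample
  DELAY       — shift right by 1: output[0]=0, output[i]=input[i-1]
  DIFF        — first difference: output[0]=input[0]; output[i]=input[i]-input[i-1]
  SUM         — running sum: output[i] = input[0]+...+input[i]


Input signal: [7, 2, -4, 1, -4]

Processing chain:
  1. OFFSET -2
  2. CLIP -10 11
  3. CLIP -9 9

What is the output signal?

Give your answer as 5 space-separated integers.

Input: [7, 2, -4, 1, -4]
Stage 1 (OFFSET -2): 7+-2=5, 2+-2=0, -4+-2=-6, 1+-2=-1, -4+-2=-6 -> [5, 0, -6, -1, -6]
Stage 2 (CLIP -10 11): clip(5,-10,11)=5, clip(0,-10,11)=0, clip(-6,-10,11)=-6, clip(-1,-10,11)=-1, clip(-6,-10,11)=-6 -> [5, 0, -6, -1, -6]
Stage 3 (CLIP -9 9): clip(5,-9,9)=5, clip(0,-9,9)=0, clip(-6,-9,9)=-6, clip(-1,-9,9)=-1, clip(-6,-9,9)=-6 -> [5, 0, -6, -1, -6]

Answer: 5 0 -6 -1 -6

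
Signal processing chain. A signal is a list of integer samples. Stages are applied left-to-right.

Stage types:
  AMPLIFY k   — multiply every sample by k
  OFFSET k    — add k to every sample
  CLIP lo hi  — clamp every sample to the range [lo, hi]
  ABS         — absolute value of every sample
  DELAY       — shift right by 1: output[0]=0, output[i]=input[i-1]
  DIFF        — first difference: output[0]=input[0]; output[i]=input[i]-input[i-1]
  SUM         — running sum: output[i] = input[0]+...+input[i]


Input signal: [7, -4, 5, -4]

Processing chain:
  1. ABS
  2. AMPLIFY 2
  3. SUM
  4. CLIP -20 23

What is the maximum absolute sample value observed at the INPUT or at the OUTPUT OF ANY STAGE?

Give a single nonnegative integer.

Answer: 40

Derivation:
Input: [7, -4, 5, -4] (max |s|=7)
Stage 1 (ABS): |7|=7, |-4|=4, |5|=5, |-4|=4 -> [7, 4, 5, 4] (max |s|=7)
Stage 2 (AMPLIFY 2): 7*2=14, 4*2=8, 5*2=10, 4*2=8 -> [14, 8, 10, 8] (max |s|=14)
Stage 3 (SUM): sum[0..0]=14, sum[0..1]=22, sum[0..2]=32, sum[0..3]=40 -> [14, 22, 32, 40] (max |s|=40)
Stage 4 (CLIP -20 23): clip(14,-20,23)=14, clip(22,-20,23)=22, clip(32,-20,23)=23, clip(40,-20,23)=23 -> [14, 22, 23, 23] (max |s|=23)
Overall max amplitude: 40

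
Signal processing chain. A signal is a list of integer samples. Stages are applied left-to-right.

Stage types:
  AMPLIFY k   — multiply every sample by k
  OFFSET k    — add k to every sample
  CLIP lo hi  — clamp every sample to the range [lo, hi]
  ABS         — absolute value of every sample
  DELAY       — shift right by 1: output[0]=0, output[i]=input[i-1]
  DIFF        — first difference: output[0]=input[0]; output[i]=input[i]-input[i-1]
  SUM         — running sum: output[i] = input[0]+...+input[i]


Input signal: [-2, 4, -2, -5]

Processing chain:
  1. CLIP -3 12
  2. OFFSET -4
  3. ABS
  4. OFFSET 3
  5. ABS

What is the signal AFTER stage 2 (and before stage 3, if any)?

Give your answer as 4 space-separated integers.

Answer: -6 0 -6 -7

Derivation:
Input: [-2, 4, -2, -5]
Stage 1 (CLIP -3 12): clip(-2,-3,12)=-2, clip(4,-3,12)=4, clip(-2,-3,12)=-2, clip(-5,-3,12)=-3 -> [-2, 4, -2, -3]
Stage 2 (OFFSET -4): -2+-4=-6, 4+-4=0, -2+-4=-6, -3+-4=-7 -> [-6, 0, -6, -7]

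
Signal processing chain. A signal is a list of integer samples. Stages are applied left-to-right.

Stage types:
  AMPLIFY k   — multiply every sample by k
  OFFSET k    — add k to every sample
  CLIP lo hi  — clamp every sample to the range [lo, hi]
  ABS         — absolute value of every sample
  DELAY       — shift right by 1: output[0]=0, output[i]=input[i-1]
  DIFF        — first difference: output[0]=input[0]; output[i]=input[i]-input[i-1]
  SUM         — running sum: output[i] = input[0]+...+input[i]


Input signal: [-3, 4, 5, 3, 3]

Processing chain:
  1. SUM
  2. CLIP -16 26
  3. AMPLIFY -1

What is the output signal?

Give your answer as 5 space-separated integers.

Input: [-3, 4, 5, 3, 3]
Stage 1 (SUM): sum[0..0]=-3, sum[0..1]=1, sum[0..2]=6, sum[0..3]=9, sum[0..4]=12 -> [-3, 1, 6, 9, 12]
Stage 2 (CLIP -16 26): clip(-3,-16,26)=-3, clip(1,-16,26)=1, clip(6,-16,26)=6, clip(9,-16,26)=9, clip(12,-16,26)=12 -> [-3, 1, 6, 9, 12]
Stage 3 (AMPLIFY -1): -3*-1=3, 1*-1=-1, 6*-1=-6, 9*-1=-9, 12*-1=-12 -> [3, -1, -6, -9, -12]

Answer: 3 -1 -6 -9 -12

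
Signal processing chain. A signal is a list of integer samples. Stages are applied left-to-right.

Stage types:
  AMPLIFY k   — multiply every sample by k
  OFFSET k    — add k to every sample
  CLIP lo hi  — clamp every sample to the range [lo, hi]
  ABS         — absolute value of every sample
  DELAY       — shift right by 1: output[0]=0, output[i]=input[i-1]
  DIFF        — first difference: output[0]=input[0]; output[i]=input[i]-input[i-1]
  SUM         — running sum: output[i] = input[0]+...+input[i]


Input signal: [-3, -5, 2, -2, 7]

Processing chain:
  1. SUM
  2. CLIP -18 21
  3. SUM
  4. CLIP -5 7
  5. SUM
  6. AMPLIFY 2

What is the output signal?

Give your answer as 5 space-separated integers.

Input: [-3, -5, 2, -2, 7]
Stage 1 (SUM): sum[0..0]=-3, sum[0..1]=-8, sum[0..2]=-6, sum[0..3]=-8, sum[0..4]=-1 -> [-3, -8, -6, -8, -1]
Stage 2 (CLIP -18 21): clip(-3,-18,21)=-3, clip(-8,-18,21)=-8, clip(-6,-18,21)=-6, clip(-8,-18,21)=-8, clip(-1,-18,21)=-1 -> [-3, -8, -6, -8, -1]
Stage 3 (SUM): sum[0..0]=-3, sum[0..1]=-11, sum[0..2]=-17, sum[0..3]=-25, sum[0..4]=-26 -> [-3, -11, -17, -25, -26]
Stage 4 (CLIP -5 7): clip(-3,-5,7)=-3, clip(-11,-5,7)=-5, clip(-17,-5,7)=-5, clip(-25,-5,7)=-5, clip(-26,-5,7)=-5 -> [-3, -5, -5, -5, -5]
Stage 5 (SUM): sum[0..0]=-3, sum[0..1]=-8, sum[0..2]=-13, sum[0..3]=-18, sum[0..4]=-23 -> [-3, -8, -13, -18, -23]
Stage 6 (AMPLIFY 2): -3*2=-6, -8*2=-16, -13*2=-26, -18*2=-36, -23*2=-46 -> [-6, -16, -26, -36, -46]

Answer: -6 -16 -26 -36 -46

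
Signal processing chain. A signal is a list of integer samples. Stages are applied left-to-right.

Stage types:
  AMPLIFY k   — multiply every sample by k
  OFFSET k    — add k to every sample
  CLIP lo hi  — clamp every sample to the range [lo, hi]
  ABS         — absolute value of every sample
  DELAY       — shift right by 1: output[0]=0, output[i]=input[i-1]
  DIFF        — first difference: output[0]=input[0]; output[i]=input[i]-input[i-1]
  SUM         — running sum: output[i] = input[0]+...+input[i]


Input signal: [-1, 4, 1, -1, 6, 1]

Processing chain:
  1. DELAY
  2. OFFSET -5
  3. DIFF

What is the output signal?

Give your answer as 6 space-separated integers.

Input: [-1, 4, 1, -1, 6, 1]
Stage 1 (DELAY): [0, -1, 4, 1, -1, 6] = [0, -1, 4, 1, -1, 6] -> [0, -1, 4, 1, -1, 6]
Stage 2 (OFFSET -5): 0+-5=-5, -1+-5=-6, 4+-5=-1, 1+-5=-4, -1+-5=-6, 6+-5=1 -> [-5, -6, -1, -4, -6, 1]
Stage 3 (DIFF): s[0]=-5, -6--5=-1, -1--6=5, -4--1=-3, -6--4=-2, 1--6=7 -> [-5, -1, 5, -3, -2, 7]

Answer: -5 -1 5 -3 -2 7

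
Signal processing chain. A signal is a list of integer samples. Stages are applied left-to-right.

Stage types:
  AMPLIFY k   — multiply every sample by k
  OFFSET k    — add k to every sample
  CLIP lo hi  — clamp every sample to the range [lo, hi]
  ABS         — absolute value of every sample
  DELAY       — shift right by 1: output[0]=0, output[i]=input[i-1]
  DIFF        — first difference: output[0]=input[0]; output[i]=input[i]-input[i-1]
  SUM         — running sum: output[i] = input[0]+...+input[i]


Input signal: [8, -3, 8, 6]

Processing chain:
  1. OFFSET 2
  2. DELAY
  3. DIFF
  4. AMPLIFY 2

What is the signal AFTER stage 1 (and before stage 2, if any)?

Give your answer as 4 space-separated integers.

Input: [8, -3, 8, 6]
Stage 1 (OFFSET 2): 8+2=10, -3+2=-1, 8+2=10, 6+2=8 -> [10, -1, 10, 8]

Answer: 10 -1 10 8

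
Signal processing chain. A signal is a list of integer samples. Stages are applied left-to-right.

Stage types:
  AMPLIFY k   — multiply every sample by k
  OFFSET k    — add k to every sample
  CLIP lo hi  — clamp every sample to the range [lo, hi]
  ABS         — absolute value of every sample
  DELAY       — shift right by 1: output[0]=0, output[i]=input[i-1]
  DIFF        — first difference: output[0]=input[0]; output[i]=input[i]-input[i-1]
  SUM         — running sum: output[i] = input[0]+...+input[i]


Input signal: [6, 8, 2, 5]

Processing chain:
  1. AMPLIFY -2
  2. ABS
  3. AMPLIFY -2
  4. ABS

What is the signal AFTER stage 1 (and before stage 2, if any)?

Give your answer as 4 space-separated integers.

Answer: -12 -16 -4 -10

Derivation:
Input: [6, 8, 2, 5]
Stage 1 (AMPLIFY -2): 6*-2=-12, 8*-2=-16, 2*-2=-4, 5*-2=-10 -> [-12, -16, -4, -10]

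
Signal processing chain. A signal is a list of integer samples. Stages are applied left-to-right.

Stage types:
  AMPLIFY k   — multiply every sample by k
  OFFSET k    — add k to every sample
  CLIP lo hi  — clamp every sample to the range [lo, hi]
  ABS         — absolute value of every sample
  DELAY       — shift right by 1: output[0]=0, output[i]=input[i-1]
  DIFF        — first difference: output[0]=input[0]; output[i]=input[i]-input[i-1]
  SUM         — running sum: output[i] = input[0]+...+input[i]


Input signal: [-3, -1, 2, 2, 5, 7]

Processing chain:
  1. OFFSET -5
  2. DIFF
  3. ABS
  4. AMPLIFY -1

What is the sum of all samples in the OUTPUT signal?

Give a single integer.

Answer: -18

Derivation:
Input: [-3, -1, 2, 2, 5, 7]
Stage 1 (OFFSET -5): -3+-5=-8, -1+-5=-6, 2+-5=-3, 2+-5=-3, 5+-5=0, 7+-5=2 -> [-8, -6, -3, -3, 0, 2]
Stage 2 (DIFF): s[0]=-8, -6--8=2, -3--6=3, -3--3=0, 0--3=3, 2-0=2 -> [-8, 2, 3, 0, 3, 2]
Stage 3 (ABS): |-8|=8, |2|=2, |3|=3, |0|=0, |3|=3, |2|=2 -> [8, 2, 3, 0, 3, 2]
Stage 4 (AMPLIFY -1): 8*-1=-8, 2*-1=-2, 3*-1=-3, 0*-1=0, 3*-1=-3, 2*-1=-2 -> [-8, -2, -3, 0, -3, -2]
Output sum: -18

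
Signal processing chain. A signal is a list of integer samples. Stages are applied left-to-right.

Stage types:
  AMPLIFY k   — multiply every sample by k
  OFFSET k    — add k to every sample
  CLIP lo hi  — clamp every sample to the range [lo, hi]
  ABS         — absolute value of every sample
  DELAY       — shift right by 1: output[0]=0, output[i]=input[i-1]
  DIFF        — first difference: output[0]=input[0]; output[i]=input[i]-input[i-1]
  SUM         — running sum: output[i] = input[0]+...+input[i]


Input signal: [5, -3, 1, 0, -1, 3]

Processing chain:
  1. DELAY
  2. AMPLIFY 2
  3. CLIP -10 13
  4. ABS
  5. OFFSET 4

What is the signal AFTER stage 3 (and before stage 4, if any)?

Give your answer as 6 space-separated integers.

Answer: 0 10 -6 2 0 -2

Derivation:
Input: [5, -3, 1, 0, -1, 3]
Stage 1 (DELAY): [0, 5, -3, 1, 0, -1] = [0, 5, -3, 1, 0, -1] -> [0, 5, -3, 1, 0, -1]
Stage 2 (AMPLIFY 2): 0*2=0, 5*2=10, -3*2=-6, 1*2=2, 0*2=0, -1*2=-2 -> [0, 10, -6, 2, 0, -2]
Stage 3 (CLIP -10 13): clip(0,-10,13)=0, clip(10,-10,13)=10, clip(-6,-10,13)=-6, clip(2,-10,13)=2, clip(0,-10,13)=0, clip(-2,-10,13)=-2 -> [0, 10, -6, 2, 0, -2]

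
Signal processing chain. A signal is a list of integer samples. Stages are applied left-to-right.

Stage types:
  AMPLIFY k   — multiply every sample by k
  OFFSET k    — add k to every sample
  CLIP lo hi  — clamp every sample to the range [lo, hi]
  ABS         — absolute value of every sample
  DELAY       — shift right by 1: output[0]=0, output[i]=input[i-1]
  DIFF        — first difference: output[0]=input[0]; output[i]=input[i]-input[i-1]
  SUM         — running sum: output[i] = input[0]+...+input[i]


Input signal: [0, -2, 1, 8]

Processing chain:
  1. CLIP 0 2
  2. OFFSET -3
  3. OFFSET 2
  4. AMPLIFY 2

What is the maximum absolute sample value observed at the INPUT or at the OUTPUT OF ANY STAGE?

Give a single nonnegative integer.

Input: [0, -2, 1, 8] (max |s|=8)
Stage 1 (CLIP 0 2): clip(0,0,2)=0, clip(-2,0,2)=0, clip(1,0,2)=1, clip(8,0,2)=2 -> [0, 0, 1, 2] (max |s|=2)
Stage 2 (OFFSET -3): 0+-3=-3, 0+-3=-3, 1+-3=-2, 2+-3=-1 -> [-3, -3, -2, -1] (max |s|=3)
Stage 3 (OFFSET 2): -3+2=-1, -3+2=-1, -2+2=0, -1+2=1 -> [-1, -1, 0, 1] (max |s|=1)
Stage 4 (AMPLIFY 2): -1*2=-2, -1*2=-2, 0*2=0, 1*2=2 -> [-2, -2, 0, 2] (max |s|=2)
Overall max amplitude: 8

Answer: 8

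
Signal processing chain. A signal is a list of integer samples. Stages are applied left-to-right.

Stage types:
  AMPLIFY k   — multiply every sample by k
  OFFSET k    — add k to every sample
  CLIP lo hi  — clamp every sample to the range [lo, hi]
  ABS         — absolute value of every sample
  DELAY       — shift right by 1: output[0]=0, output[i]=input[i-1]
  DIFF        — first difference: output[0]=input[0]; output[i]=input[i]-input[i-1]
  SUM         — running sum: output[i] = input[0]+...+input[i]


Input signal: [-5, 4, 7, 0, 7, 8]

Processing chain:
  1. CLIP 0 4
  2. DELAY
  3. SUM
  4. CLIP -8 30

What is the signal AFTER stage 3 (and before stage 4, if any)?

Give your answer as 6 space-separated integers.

Answer: 0 0 4 8 8 12

Derivation:
Input: [-5, 4, 7, 0, 7, 8]
Stage 1 (CLIP 0 4): clip(-5,0,4)=0, clip(4,0,4)=4, clip(7,0,4)=4, clip(0,0,4)=0, clip(7,0,4)=4, clip(8,0,4)=4 -> [0, 4, 4, 0, 4, 4]
Stage 2 (DELAY): [0, 0, 4, 4, 0, 4] = [0, 0, 4, 4, 0, 4] -> [0, 0, 4, 4, 0, 4]
Stage 3 (SUM): sum[0..0]=0, sum[0..1]=0, sum[0..2]=4, sum[0..3]=8, sum[0..4]=8, sum[0..5]=12 -> [0, 0, 4, 8, 8, 12]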